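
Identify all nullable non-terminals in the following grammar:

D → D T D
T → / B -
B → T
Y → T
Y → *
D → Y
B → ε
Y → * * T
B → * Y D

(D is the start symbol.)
{ 'B' }

A non-terminal is nullable if it can derive ε (the empty string): either it has an ε-production, or it has a production whose right-hand side consists entirely of nullable non-terminals.

ε-productions: B → ε
So B is immediately nullable.
No further non-terminal can be added: every production for the remaining non-terminals contains a terminal or a non-nullable non-terminal.
Nullable = { 'B' }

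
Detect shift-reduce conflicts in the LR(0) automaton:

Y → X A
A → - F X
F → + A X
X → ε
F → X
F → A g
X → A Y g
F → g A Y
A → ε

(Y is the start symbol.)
A shift-reduce conflict occurs when an LR(0) state has both:
  - a complete (reduce) item [A → α .] (dot at the end), and
  - a shift item [B → β . c γ] (dot before a terminal).

Augment with Y' → Y and build the canonical LR(0) collection (I0 = CLOSURE({[Y' → . Y]}), then GOTO on every symbol after a dot until no new states appear). It has 19 states:
  I0: { [A → . - F X], [A → .], [X → . A Y g], [X → .], [Y → . X A], [Y' → . Y] }  — shift, 2 reduces
  I1: { [A → - . F X], [A → . - F X], [A → .], [F → . + A X], [F → . A g], [F → . X], [F → . g A Y], [X → . A Y g], [X → .] }  — shift, 2 reduces
  I2: { [A → . - F X], [A → .], [X → . A Y g], [X → .], [X → A . Y g], [Y → . X A] }  — shift, 2 reduces
  I3: { [A → . - F X], [A → .], [Y → X . A] }  — shift, reduce
  I4: { [Y' → Y .] }  — accept
  I5: { [Y → X A .] }  — reduce
  I6: { [X → A Y . g] }  — shift
  I7: { [X → A Y g .] }  — reduce
  I8: { [A → . - F X], [A → .], [F → + . A X] }  — shift, reduce
  I9: { [A → . - F X], [A → .], [F → A . g], [X → . A Y g], [X → .], [X → A . Y g], [Y → . X A] }  — shift, 2 reduces
  I10: { [A → - F . X], [A → . - F X], [A → .], [X → . A Y g], [X → .] }  — shift, 2 reduces
  I11: { [F → X .] }  — reduce
  I12: { [A → . - F X], [A → .], [F → g . A Y] }  — shift, reduce
  I13: { [A → . - F X], [A → .], [F → g A . Y], [X → . A Y g], [X → .], [Y → . X A] }  — shift, 2 reduces
  I14: { [F → g A Y .] }  — reduce
  I15: { [A → - F X .] }  — reduce
  I16: { [F → A g .] }  — reduce
  I17: { [A → . - F X], [A → .], [F → + A . X], [X → . A Y g], [X → .] }  — shift, 2 reduces
  I18: { [F → + A X .] }  — reduce

I0 contains reduce items [A → .], [X → .] and shift item [A → . - F X] — shift-reduce conflict.
I1 contains reduce items [A → .], [X → .] and shift items [A → . - F X], [F → . + A X], [F → . g A Y] — shift-reduce conflict.
I2 contains reduce items [A → .], [X → .] and shift item [A → . - F X] — shift-reduce conflict.
I3 contains reduce item [A → .] and shift item [A → . - F X] — shift-reduce conflict.
I8 contains reduce item [A → .] and shift item [A → . - F X] — shift-reduce conflict.
I9 contains reduce items [A → .], [X → .] and shift items [A → . - F X], [F → A . g] — shift-reduce conflict.
I10 contains reduce items [A → .], [X → .] and shift item [A → . - F X] — shift-reduce conflict.
I12 contains reduce item [A → .] and shift item [A → . - F X] — shift-reduce conflict.
I13 contains reduce items [A → .], [X → .] and shift item [A → . - F X] — shift-reduce conflict.
I17 contains reduce items [A → .], [X → .] and shift item [A → . - F X] — shift-reduce conflict.

Answer: Yes — I0: [A → .] vs [A → . - F X]; I1: [A → .] vs [A → . - F X]; I2: [A → .] vs [A → . - F X]; I3: [A → .] vs [A → . - F X]; I8: [A → .] vs [A → . - F X]; I9: [A → .] vs [A → . - F X]; I10: [A → .] vs [A → . - F X]; I12: [A → .] vs [A → . - F X]; I13: [A → .] vs [A → . - F X]; I17: [A → .] vs [A → . - F X]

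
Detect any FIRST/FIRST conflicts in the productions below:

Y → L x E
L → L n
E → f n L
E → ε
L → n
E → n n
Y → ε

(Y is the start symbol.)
Yes. L → L n / L → n on { 'n' }

A FIRST/FIRST conflict occurs when two productions N → α and N → β for the same non-terminal have FIRST(α) ∩ FIRST(β) ≠ ∅ (with ε ∈ FIRST of a nullable right-hand side, so two nullable alternatives also conflict).

FIRST sets of the non-terminals at (or reachable through a nullable prefix from) the front of some alternative:
  FIRST(L) = { 'n' }

Productions for Y:
  Y → L x E: FIRST = { 'n' }
  Y → ε: FIRST = { ε }
Productions for L:
  L → L n: FIRST = { 'n' }
  L → n: FIRST = { 'n' }
Productions for E:
  E → f n L: FIRST = { 'f' }
  E → ε: FIRST = { ε }
  E → n n: FIRST = { 'n' }

Conflict for L: L → L n and L → n
  Overlap: { 'n' }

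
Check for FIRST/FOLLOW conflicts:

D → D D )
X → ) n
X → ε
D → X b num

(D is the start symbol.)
No FIRST/FOLLOW conflicts.

A FIRST/FOLLOW conflict occurs when a non-terminal N has a nullable alternative N → β (β ⇒* ε) and another alternative N → α with FIRST(α) ∩ FOLLOW(N) ≠ ∅: on such a lookahead the parser cannot decide between expanding α and letting N vanish via β.

Nullable non-terminals: X.

X: nullable alternative(s) X → ε; FOLLOW(X) = { 'b' }
  X → ) n: FIRST \ {ε} = { ')' } — disjoint from FOLLOW(X)
  X → ε: FIRST \ {ε} = { } — this is the only nullable alternative, skip

D has no nullable alternative, so no FIRST/FOLLOW check is needed there.

No FIRST/FOLLOW conflicts found.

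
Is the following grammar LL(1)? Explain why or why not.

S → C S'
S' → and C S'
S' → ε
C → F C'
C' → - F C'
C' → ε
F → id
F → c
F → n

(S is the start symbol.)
A grammar is LL(1) if for each non-terminal N with multiple productions, the predict sets of those productions are pairwise disjoint, where PREDICT(N → α) = (FIRST(α) \ {ε}) ∪ (FOLLOW(N) if α ⇒* ε).

Relevant sets:
  FOLLOW(S') = { $ }
  FOLLOW(C') = { $, 'and' }

For S':
  PREDICT(S' → and C S') = { 'and' }
  PREDICT(S' → ε) = { $ }
For C':
  PREDICT(C' → '-' F C') = { '-' }
  PREDICT(C' → ε) = { $, 'and' }
For F:
  PREDICT(F → id) = { 'id' }
  PREDICT(F → c) = { 'c' }
  PREDICT(F → n) = { 'n' }
S, C have a single production, so nothing to check there.

All predict sets are disjoint. The grammar IS LL(1).

Answer: Yes, the grammar is LL(1).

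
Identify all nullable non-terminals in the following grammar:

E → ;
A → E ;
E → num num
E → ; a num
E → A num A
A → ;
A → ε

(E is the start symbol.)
{ 'A' }

ε-productions: A → ε
So A is immediately nullable.
No further non-terminal can be added: every production for the remaining non-terminals contains a terminal or a non-nullable non-terminal.
Nullable = { 'A' }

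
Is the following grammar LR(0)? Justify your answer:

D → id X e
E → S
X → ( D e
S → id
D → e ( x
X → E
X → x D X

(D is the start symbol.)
Yes, the grammar is LR(0)

A grammar is LR(0) if no state in the canonical LR(0) collection has:
  - both a shift item (dot before a terminal) and a complete item (shift-reduce conflict), or
  - two or more complete items (reduce-reduce conflict; the accept item [D' → D .] counts as a complete item here).

Augment with D' → D and build the canonical LR(0) collection (I0 = CLOSURE({[D' → . D]}), then GOTO on every symbol after a dot until no new states appear). It has 17 states:
  I0: { [D → . e ( x], [D → . id X e], [D' → . D] }  — shift
  I1: { [D' → D .] }  — accept
  I2: { [D → e . ( x] }  — shift
  I3: { [D → id . X e], [E → . S], [S → . id], [X → . ( D e], [X → . E], [X → . x D X] }  — shift
  I4: { [D → . e ( x], [D → . id X e], [X → ( . D e] }  — shift
  I5: { [X → E .] }  — reduce
  I6: { [E → S .] }  — reduce
  I7: { [D → id X . e] }  — shift
  I8: { [S → id .] }  — reduce
  I9: { [D → . e ( x], [D → . id X e], [X → x . D X] }  — shift
  I10: { [E → . S], [S → . id], [X → . ( D e], [X → . E], [X → . x D X], [X → x D . X] }  — shift
  I11: { [X → x D X .] }  — reduce
  I12: { [D → id X e .] }  — reduce
  I13: { [X → ( D . e] }  — shift
  I14: { [X → ( D e .] }  — reduce
  I15: { [D → e ( . x] }  — shift
  I16: { [D → e ( x .] }  — reduce

Every state is either a pure shift/goto state or contains exactly one complete item and nothing to shift — no conflicts. The grammar is LR(0).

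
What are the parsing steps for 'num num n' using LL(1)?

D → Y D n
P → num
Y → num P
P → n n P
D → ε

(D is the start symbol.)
Stack is shown with the top on the left.

Stack        Input        Action
--------------------------------
D $          num num n $  output D → Y D n
Y D n $      num num n $  output Y → num P
num P D n $  num num n $  match 'num'
P D n $      num n $      output P → num
num D n $    num n $      match 'num'
D n $        n $          output D → ε
n $          n $          match 'n'
$            $            accept

The string is accepted.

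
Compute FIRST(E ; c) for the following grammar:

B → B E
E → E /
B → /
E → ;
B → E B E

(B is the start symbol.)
FIRST sets of the non-terminals involved (from the grammar, by fixed-point iteration):
  FIRST(E) = { ';' }

To compute FIRST(E ; c), process the symbols left to right:
Symbol E is a non-terminal. Add FIRST(E) \ {ε} = { ';' }
E is not nullable (ε ∉ FIRST(E)), so stop here.
FIRST(E ; c) = { ';' }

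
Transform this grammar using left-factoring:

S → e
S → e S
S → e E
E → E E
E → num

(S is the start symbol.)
S → e S'
S' → ε
S' → S
S' → E
E → E E
E → num

Left-factoring transforms A → αβ₁ | αβ₂ into A → αA' and A' → β₁ | β₂
(α is the longest common prefix among the alternatives). Repeat until
no nonterminal has two alternatives with a common prefix.

Round 1: S has alternatives sharing prefix 'e'. Introduce S': S → e S'
  Add: S' → ε
  Add: S' → S
  Add: S' → E

No remaining common prefixes — done.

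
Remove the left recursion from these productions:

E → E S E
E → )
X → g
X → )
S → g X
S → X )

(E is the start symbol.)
E → ) E'
E' → S E E'
E' → ε
X → g
X → )
S → g X
S → X )

E is directly left-recursive. The standard transformation for
  A → A α₁ | ... | A α_m | β₁ | ... | β_n
is
  A  → β₁ A' | ... | β_n A'
  A' → α₁ A' | ... | α_m A' | ε

E → ) becomes E → ) E'
E → E S E becomes E' → S E E'
Add E' → ε

Productions for other non-terminals are unchanged:
  X → g
  X → )
  S → g X
  S → X )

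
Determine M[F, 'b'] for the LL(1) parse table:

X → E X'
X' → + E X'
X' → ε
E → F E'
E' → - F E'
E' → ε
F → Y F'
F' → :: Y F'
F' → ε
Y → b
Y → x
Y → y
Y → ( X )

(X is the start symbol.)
F → Y F'

To find M[F, 'b'], we find productions for F where 'b' is in the predict set (PREDICT(N → α) = (FIRST(α) \ {ε}) ∪ (FOLLOW(N) if α ⇒* ε)).

Relevant sets:
  FIRST(Y) = { '(', 'b', 'x', 'y' }

F → Y F': PREDICT = { '(', 'b', 'x', 'y' }
  'b' is in predict set, so this production goes in M[F, 'b']

M[F, 'b'] = F → Y F'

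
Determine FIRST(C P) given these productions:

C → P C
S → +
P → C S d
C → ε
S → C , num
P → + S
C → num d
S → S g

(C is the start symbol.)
FIRST sets of the non-terminals involved (from the grammar, by fixed-point iteration):
  FIRST(C) = { '+', ',', 'num', ε }
  FIRST(P) = { '+', ',', 'num' }

To compute FIRST(C P), process the symbols left to right:
Symbol C is a non-terminal. Add FIRST(C) \ {ε} = { '+', ',', 'num' }
C is nullable (ε ∈ FIRST(C)), continue to the next symbol.
Symbol P is a non-terminal. Add FIRST(P) \ {ε} = { '+', ',', 'num' }
P is not nullable (ε ∉ FIRST(P)), so stop here.
FIRST(C P) = { '+', ',', 'num' }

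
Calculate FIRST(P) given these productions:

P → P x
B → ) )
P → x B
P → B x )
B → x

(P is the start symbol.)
FIRST sets of the other non-terminals involved (by the same procedure, iterated to a fixed point):
  FIRST(B) = { ')', 'x' }

From P → P x:
  - P is the symbol being defined: contributes nothing new
    P is not nullable, so stop
From P → x B:
  - x is a terminal: add 'x' and stop
From P → B x ):
  - B is a non-terminal: add FIRST(B) \ {ε} = { ')', 'x' }
    B is not nullable, so stop

Collecting: FIRST(P) = { ')', 'x' }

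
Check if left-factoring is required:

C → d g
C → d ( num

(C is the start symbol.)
Yes, C has productions with common prefix 'd'

Left-factoring is needed when two productions for the same non-terminal
share a common prefix on the right-hand side.

Productions for C:
  C → d g
  C → d ( num

Found common prefix 'd' in productions for C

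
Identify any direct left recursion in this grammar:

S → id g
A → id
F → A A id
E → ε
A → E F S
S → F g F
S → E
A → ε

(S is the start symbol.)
Direct left recursion occurs when N → N α for some non-terminal N (the right-hand side begins with the left-hand side itself).

S → id g: starts with id
A → id: starts with id
F → A A id: starts with A
E → ε: starts with ε
A → E F S: starts with E
S → F g F: starts with F
S → E: starts with E
A → ε: starts with ε

No direct left recursion found.

Answer: No direct left recursion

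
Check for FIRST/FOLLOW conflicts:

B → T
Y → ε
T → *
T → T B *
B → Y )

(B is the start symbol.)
No FIRST/FOLLOW conflicts.

A FIRST/FOLLOW conflict occurs when a non-terminal N has a nullable alternative N → β (β ⇒* ε) and another alternative N → α with FIRST(α) ∩ FOLLOW(N) ≠ ∅: on such a lookahead the parser cannot decide between expanding α and letting N vanish via β.

Nullable non-terminals: Y.
Y has a nullable alternative but only one production, so nothing to check.

B, T have no nullable alternative, so no FIRST/FOLLOW check is needed there.

No FIRST/FOLLOW conflicts found.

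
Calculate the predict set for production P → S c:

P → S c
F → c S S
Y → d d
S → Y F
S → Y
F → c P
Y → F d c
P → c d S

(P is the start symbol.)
{ 'c', 'd' }

PREDICT(P → S c) = (FIRST(RHS) \ {ε}) ∪ (FOLLOW(P) if ε ∈ FIRST(RHS), i.e. RHS ⇒* ε)
FIRST(S) = { 'c', 'd' }
FIRST(S c) = { 'c', 'd' }
ε ∉ FIRST(S c), so FOLLOW(P) is not added.
PREDICT(P → S c) = { 'c', 'd' }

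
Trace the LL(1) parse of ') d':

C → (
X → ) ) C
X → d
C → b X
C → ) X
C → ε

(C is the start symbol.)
Stack is shown with the top on the left.

Stack  Input  Action
--------------------
C $    ) d $  output C → ) X
) X $  ) d $  match ')'
X $    d $    output X → d
d $    d $    match 'd'
$      $      accept

The string is accepted.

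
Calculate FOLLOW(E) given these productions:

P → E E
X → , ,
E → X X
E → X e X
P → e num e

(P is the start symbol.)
{ $, ',' }

To compute FOLLOW(E), find every occurrence of E on a right-hand side N → α E β: add FIRST(β) \ {ε}, and if β is empty or nullable also add FOLLOW(N). Iterate to a fixed point.

In P → E E: E is followed by E, add FIRST(E) \ {ε} = { ',' }
In P → E E: E is at the end, add FOLLOW(P)

The FOLLOW sets referred to above (computed the same way, to a fixed point):
  FOLLOW(P) = { $ }

Taking the union: FOLLOW(E) = { $, ',' }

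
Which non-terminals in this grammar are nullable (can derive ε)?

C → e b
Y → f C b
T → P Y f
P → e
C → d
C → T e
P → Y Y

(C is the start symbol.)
A non-terminal is nullable if it can derive ε (the empty string): either it has an ε-production, or it has a production whose right-hand side consists entirely of nullable non-terminals.

There are no ε-productions, so no non-terminal can derive ε.
No non-terminals are nullable.

Answer: None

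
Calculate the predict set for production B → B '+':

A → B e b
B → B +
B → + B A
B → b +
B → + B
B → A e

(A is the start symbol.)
PREDICT(B → B '+') = (FIRST(RHS) \ {ε}) ∪ (FOLLOW(B) if ε ∈ FIRST(RHS), i.e. RHS ⇒* ε)
FIRST(B) = { '+', 'b' }
FIRST(B '+') = { '+', 'b' }
ε ∉ FIRST(B '+'), so FOLLOW(B) is not added.
PREDICT(B → B '+') = { '+', 'b' }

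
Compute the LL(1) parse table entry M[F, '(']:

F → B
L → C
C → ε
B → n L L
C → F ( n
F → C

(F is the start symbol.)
To find M[F, '('], we find productions for F where '(' is in the predict set (PREDICT(N → α) = (FIRST(α) \ {ε}) ∪ (FOLLOW(N) if α ⇒* ε)).

Relevant sets:
  FIRST(B) = { 'n' }
  FIRST(C) = { '(', 'n', ε }
  FOLLOW(F) = { $, '(' }

F → B: PREDICT = { 'n' }
F → C: PREDICT = { $, '(', 'n' }
  '(' is in predict set, so this production goes in M[F, '(']

M[F, '('] = F → C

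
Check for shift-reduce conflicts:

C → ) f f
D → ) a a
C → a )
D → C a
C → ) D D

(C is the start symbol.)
No shift-reduce conflicts

A shift-reduce conflict occurs when an LR(0) state has both:
  - a complete (reduce) item [A → α .] (dot at the end), and
  - a shift item [B → β . c γ] (dot before a terminal).

Augment with C' → C and build the canonical LR(0) collection (I0 = CLOSURE({[C' → . C]}), then GOTO on every symbol after a dot until no new states appear). It has 14 states:
  I0: { [C → . ) D D], [C → . ) f f], [C → . a )], [C' → . C] }  — shift
  I1: { [C → ) . D D], [C → ) . f f], [C → . ) D D], [C → . ) f f], [C → . a )], [D → . ) a a], [D → . C a] }  — shift
  I2: { [C' → C .] }  — accept
  I3: { [C → a . )] }  — shift
  I4: { [C → a ) .] }  — reduce
  I5: { [C → ) . D D], [C → ) . f f], [C → . ) D D], [C → . ) f f], [C → . a )], [D → ) . a a], [D → . ) a a], [D → . C a] }  — shift
  I6: { [D → C . a] }  — shift
  I7: { [C → ) D . D], [C → . ) D D], [C → . ) f f], [C → . a )], [D → . ) a a], [D → . C a] }  — shift
  I8: { [C → ) f . f] }  — shift
  I9: { [C → ) f f .] }  — reduce
  I10: { [C → ) D D .] }  — reduce
  I11: { [D → C a .] }  — reduce
  I12: { [C → a . )], [D → ) a . a] }  — shift
  I13: { [D → ) a a .] }  — reduce

No state contains both a complete item and a shift item.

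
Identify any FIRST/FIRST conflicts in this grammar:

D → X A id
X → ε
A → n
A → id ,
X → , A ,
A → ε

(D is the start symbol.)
Productions for X:
  X → ε: FIRST = { ε }
  X → , A ,: FIRST = { ',' }
Productions for A:
  A → n: FIRST = { 'n' }
  A → id ,: FIRST = { 'id' }
  A → ε: FIRST = { ε }
D has only one production, so no FIRST/FIRST conflict is possible there.

All alternatives of each non-terminal have pairwise disjoint FIRST sets.

Answer: No FIRST/FIRST conflicts.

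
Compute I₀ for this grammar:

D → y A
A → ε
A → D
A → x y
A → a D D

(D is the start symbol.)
{ [D → . y A], [D' → . D] }

First, augment the grammar with D' → D
I₀ = CLOSURE({ [D' → . D] }):
  [D' → . D] has the dot before D: add [D → . y A]
No further items can be added.

I₀ = { [D → . y A], [D' → . D] }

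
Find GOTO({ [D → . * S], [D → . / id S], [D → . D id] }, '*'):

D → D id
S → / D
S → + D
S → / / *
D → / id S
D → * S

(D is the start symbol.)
{ [D → * . S], [S → . + D], [S → . / / *], [S → . / D] }

GOTO(I, '*') = CLOSURE({ [A → αX.β] : [A → α.Xβ] ∈ I, X = '*' })

Items with dot before '*', with the dot advanced:
  [D → . * S] → [D → * . S]
Closure of the advanced items:
  [D → * . S] has the dot before S: add [S → . / D], [S → . + D], [S → . / / *]

GOTO = { [D → * . S], [S → . + D], [S → . / / *], [S → . / D] }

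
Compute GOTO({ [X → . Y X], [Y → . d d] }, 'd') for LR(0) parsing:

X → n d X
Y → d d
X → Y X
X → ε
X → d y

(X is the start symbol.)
GOTO(I, 'd') = CLOSURE({ [A → αX.β] : [A → α.Xβ] ∈ I, X = 'd' })

Items with dot before 'd', with the dot advanced:
  [Y → . d d] → [Y → d . d]
Closure adds nothing (no advanced item has the dot before a non-terminal).

GOTO = { [Y → d . d] }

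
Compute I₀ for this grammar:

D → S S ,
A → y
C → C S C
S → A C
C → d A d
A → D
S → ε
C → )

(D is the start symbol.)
{ [A → . D], [A → . y], [D → . S S ,], [D' → . D], [S → . A C], [S → .] }

First, augment the grammar with D' → D
I₀ = CLOSURE({ [D' → . D] }):
  [D' → . D] has the dot before D: add [D → . S S ,]
  [D → . S S ,] has the dot before S: add [S → . A C], [S → .]
  [S → . A C] has the dot before A: add [A → . y], [A → . D]
No further items can be added.

I₀ = { [A → . D], [A → . y], [D → . S S ,], [D' → . D], [S → . A C], [S → .] }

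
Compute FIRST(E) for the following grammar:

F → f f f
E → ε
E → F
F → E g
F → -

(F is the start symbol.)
{ '-', 'f', 'g', ε }

To compute FIRST(E), examine every production with E on the left-hand side, reading each right-hand side left to right until a non-nullable symbol is reached.

FIRST sets of the other non-terminals involved (by the same procedure, iterated to a fixed point):
  FIRST(F) = { '-', 'f', 'g' }

From E → ε:
  - ε-production, so ε ∈ FIRST(E)
From E → F:
  - F is a non-terminal: add FIRST(F) \ {ε} = { '-', 'f', 'g' }
    F is not nullable, so stop

Collecting: FIRST(E) = { '-', 'f', 'g', ε }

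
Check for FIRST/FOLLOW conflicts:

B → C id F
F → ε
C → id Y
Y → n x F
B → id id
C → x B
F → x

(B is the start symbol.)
No FIRST/FOLLOW conflicts.

A FIRST/FOLLOW conflict occurs when a non-terminal N has a nullable alternative N → β (β ⇒* ε) and another alternative N → α with FIRST(α) ∩ FOLLOW(N) ≠ ∅: on such a lookahead the parser cannot decide between expanding α and letting N vanish via β.

Nullable non-terminals: F.

F: nullable alternative(s) F → ε; FOLLOW(F) = { $, 'id' }
  F → ε: FIRST \ {ε} = { } — this is the only nullable alternative, skip
  F → x: FIRST \ {ε} = { 'x' } — disjoint from FOLLOW(F)

B, C, Y have no nullable alternative, so no FIRST/FOLLOW check is needed there.

No FIRST/FOLLOW conflicts found.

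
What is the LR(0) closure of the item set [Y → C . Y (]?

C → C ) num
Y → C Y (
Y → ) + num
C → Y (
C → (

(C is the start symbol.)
{ [C → . (], [C → . C ) num], [C → . Y (], [Y → . ) + num], [Y → . C Y (], [Y → C . Y (] }

To compute CLOSURE, for each item [A → α.Bβ] where B is a non-terminal, add [B → .γ] for all productions B → γ; repeat for the newly added items until nothing changes.

Start with: [Y → C . Y (]
  [Y → C . Y (] has the dot before Y: add [Y → . C Y (], [Y → . ) + num]
  [Y → . C Y (] has the dot before C: add [C → . C ) num], [C → . Y (], [C → . (]
No further items can be added.

CLOSURE = { [C → . (], [C → . C ) num], [C → . Y (], [Y → . ) + num], [Y → . C Y (], [Y → C . Y (] }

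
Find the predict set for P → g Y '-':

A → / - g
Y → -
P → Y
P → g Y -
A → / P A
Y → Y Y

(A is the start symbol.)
{ 'g' }

PREDICT(P → g Y '-') = (FIRST(RHS) \ {ε}) ∪ (FOLLOW(P) if ε ∈ FIRST(RHS), i.e. RHS ⇒* ε)
FIRST(g Y '-') = { 'g' }
ε ∉ FIRST(g Y '-'), so FOLLOW(P) is not added.
PREDICT(P → g Y '-') = { 'g' }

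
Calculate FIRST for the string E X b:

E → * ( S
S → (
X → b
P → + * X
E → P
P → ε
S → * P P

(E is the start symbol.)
FIRST sets of the non-terminals involved (from the grammar, by fixed-point iteration):
  FIRST(E) = { '*', '+', ε }
  FIRST(X) = { 'b' }

To compute FIRST(E X b), process the symbols left to right:
Symbol E is a non-terminal. Add FIRST(E) \ {ε} = { '*', '+' }
E is nullable (ε ∈ FIRST(E)), continue to the next symbol.
Symbol X is a non-terminal. Add FIRST(X) \ {ε} = { 'b' }
X is not nullable (ε ∉ FIRST(X)), so stop here.
FIRST(E X b) = { '*', '+', 'b' }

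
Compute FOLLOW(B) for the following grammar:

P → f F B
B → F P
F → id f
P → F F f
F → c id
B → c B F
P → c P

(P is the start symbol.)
{ $, 'c', 'id' }

To compute FOLLOW(B), find every occurrence of B on a right-hand side N → α B β: add FIRST(β) \ {ε}, and if β is empty or nullable also add FOLLOW(N). Iterate to a fixed point.

In P → f F B: B is at the end, add FOLLOW(P)
In B → c B F: B is followed by F, add FIRST(F) \ {ε} = { 'c', 'id' }

The FOLLOW sets referred to above (computed the same way, to a fixed point):
  FOLLOW(P) = { $, 'c', 'id' }

Taking the union: FOLLOW(B) = { $, 'c', 'id' }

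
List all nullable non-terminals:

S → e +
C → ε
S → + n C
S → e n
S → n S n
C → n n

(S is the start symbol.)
{ 'C' }

A non-terminal is nullable if it can derive ε (the empty string): either it has an ε-production, or it has a production whose right-hand side consists entirely of nullable non-terminals.

ε-productions: C → ε
So C is immediately nullable.
No further non-terminal can be added: every production for the remaining non-terminals contains a terminal or a non-nullable non-terminal.
Nullable = { 'C' }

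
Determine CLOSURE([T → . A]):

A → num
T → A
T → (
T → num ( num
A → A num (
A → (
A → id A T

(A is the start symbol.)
To compute CLOSURE, for each item [A → α.Bβ] where B is a non-terminal, add [B → .γ] for all productions B → γ; repeat for the newly added items until nothing changes.

Start with: [T → . A]
  [T → . A] has the dot before A: add [A → . num], [A → . A num (], [A → . (], [A → . id A T]
No further items can be added.

CLOSURE = { [A → . (], [A → . A num (], [A → . id A T], [A → . num], [T → . A] }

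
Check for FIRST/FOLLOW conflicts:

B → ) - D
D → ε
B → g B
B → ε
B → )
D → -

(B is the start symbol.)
No FIRST/FOLLOW conflicts.

Nullable non-terminals: B, D.

B: nullable alternative(s) B → ε; FOLLOW(B) = { $ }
  B → ) - D: FIRST \ {ε} = { ')' } — disjoint from FOLLOW(B)
  B → g B: FIRST \ {ε} = { 'g' } — disjoint from FOLLOW(B)
  B → ε: FIRST \ {ε} = { } — this is the only nullable alternative, skip
  B → ): FIRST \ {ε} = { ')' } — disjoint from FOLLOW(B)

D: nullable alternative(s) D → ε; FOLLOW(D) = { $ }
  D → ε: FIRST \ {ε} = { } — this is the only nullable alternative, skip
  D → -: FIRST \ {ε} = { '-' } — disjoint from FOLLOW(D)

No FIRST/FOLLOW conflicts found.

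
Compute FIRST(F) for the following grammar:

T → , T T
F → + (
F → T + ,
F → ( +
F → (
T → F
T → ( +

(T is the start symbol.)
{ '(', '+', ',' }

To compute FIRST(F), examine every production with F on the left-hand side, reading each right-hand side left to right until a non-nullable symbol is reached.

FIRST sets of the other non-terminals involved (by the same procedure, iterated to a fixed point):
  FIRST(T) = { '(', '+', ',' }

From F → + (:
  - '+' is a terminal: add '+' and stop
From F → T + ,:
  - T is a non-terminal: add FIRST(T) \ {ε} = { '(', '+', ',' }
    T is not nullable, so stop
From F → ( +:
  - '(' is a terminal: add '(' and stop
From F → (:
  - '(' is a terminal: add '(' and stop

Collecting: FIRST(F) = { '(', '+', ',' }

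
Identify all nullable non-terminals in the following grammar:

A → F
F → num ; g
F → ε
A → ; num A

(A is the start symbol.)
A non-terminal is nullable if it can derive ε (the empty string): either it has an ε-production, or it has a production whose right-hand side consists entirely of nullable non-terminals.

ε-productions: F → ε
So F is immediately nullable.
A → F: every symbol on the right is nullable, so A is nullable too.
Every non-terminal is now nullable.
Nullable = { 'A', 'F' }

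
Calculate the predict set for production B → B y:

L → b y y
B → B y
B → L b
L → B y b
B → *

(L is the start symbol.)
{ '*', 'b' }

PREDICT(B → B y) = (FIRST(RHS) \ {ε}) ∪ (FOLLOW(B) if ε ∈ FIRST(RHS), i.e. RHS ⇒* ε)
FIRST(B) = { '*', 'b' }
FIRST(B y) = { '*', 'b' }
ε ∉ FIRST(B y), so FOLLOW(B) is not added.
PREDICT(B → B y) = { '*', 'b' }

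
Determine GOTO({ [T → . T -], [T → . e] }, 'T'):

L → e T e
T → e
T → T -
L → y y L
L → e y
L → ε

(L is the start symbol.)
{ [T → T . -] }

GOTO(I, 'T') = CLOSURE({ [A → αX.β] : [A → α.Xβ] ∈ I, X = 'T' })

Items with dot before 'T', with the dot advanced:
  [T → . T -] → [T → T . -]
Closure adds nothing (no advanced item has the dot before a non-terminal).

GOTO = { [T → T . -] }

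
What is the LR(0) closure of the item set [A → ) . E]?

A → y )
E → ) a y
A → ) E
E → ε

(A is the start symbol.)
To compute CLOSURE, for each item [A → α.Bβ] where B is a non-terminal, add [B → .γ] for all productions B → γ; repeat for the newly added items until nothing changes.

Start with: [A → ) . E]
  [A → ) . E] has the dot before E: add [E → . ) a y], [E → .]
No further items can be added.

CLOSURE = { [A → ) . E], [E → . ) a y], [E → .] }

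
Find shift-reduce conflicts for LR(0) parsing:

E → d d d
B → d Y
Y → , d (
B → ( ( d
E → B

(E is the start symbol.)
No shift-reduce conflicts

Augment with E' → E and build the canonical LR(0) collection (I0 = CLOSURE({[E' → . E]}), then GOTO on every symbol after a dot until no new states appear). It has 13 states:
  I0: { [B → . ( ( d], [B → . d Y], [E → . B], [E → . d d d], [E' → . E] }  — shift
  I1: { [B → ( . ( d] }  — shift
  I2: { [E → B .] }  — reduce
  I3: { [E' → E .] }  — accept
  I4: { [B → d . Y], [E → d . d d], [Y → . , d (] }  — shift
  I5: { [Y → , . d (] }  — shift
  I6: { [B → d Y .] }  — reduce
  I7: { [E → d d . d] }  — shift
  I8: { [E → d d d .] }  — reduce
  I9: { [Y → , d . (] }  — shift
  I10: { [Y → , d ( .] }  — reduce
  I11: { [B → ( ( . d] }  — shift
  I12: { [B → ( ( d .] }  — reduce

No state contains both a complete item and a shift item.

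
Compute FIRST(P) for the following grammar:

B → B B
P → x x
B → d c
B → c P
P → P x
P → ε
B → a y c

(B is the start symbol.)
To compute FIRST(P), examine every production with P on the left-hand side, reading each right-hand side left to right until a non-nullable symbol is reached.

From P → x x:
  - x is a terminal: add 'x' and stop
From P → P x:
  - P is the symbol being defined: contributes nothing new
    P is nullable, so continue to the next symbol
  - x is a terminal: add 'x' and stop
From P → ε:
  - ε-production, so ε ∈ FIRST(P)

Collecting: FIRST(P) = { 'x', ε }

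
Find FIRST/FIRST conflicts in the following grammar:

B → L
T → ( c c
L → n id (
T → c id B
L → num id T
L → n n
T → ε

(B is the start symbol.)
Yes. L → n id '(' / L → n n on { 'n' }

A FIRST/FIRST conflict occurs when two productions N → α and N → β for the same non-terminal have FIRST(α) ∩ FIRST(β) ≠ ∅ (with ε ∈ FIRST of a nullable right-hand side, so two nullable alternatives also conflict).

Productions for T:
  T → ( c c: FIRST = { '(' }
  T → c id B: FIRST = { 'c' }
  T → ε: FIRST = { ε }
Productions for L:
  L → n id (: FIRST = { 'n' }
  L → num id T: FIRST = { 'num' }
  L → n n: FIRST = { 'n' }
B has only one production, so no FIRST/FIRST conflict is possible there.

Conflict for L: L → n id ( and L → n n
  Overlap: { 'n' }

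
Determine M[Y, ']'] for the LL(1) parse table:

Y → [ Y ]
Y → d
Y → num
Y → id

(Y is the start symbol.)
Empty (error entry)

To find M[Y, ']'], we find productions for Y where ']' is in the predict set (PREDICT(N → α) = (FIRST(α) \ {ε}) ∪ (FOLLOW(N) if α ⇒* ε)).

Y → [ Y ]: PREDICT = { '[' }
Y → d: PREDICT = { 'd' }
Y → num: PREDICT = { 'num' }
Y → id: PREDICT = { 'id' }

M[Y, ']'] is empty (no production applies)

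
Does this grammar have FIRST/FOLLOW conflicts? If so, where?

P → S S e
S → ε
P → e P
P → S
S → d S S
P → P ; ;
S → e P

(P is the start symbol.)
Yes. P → S S e with FOLLOW(P) on { 'd', 'e' }; P → e P with FOLLOW(P) on { 'e' }; P → P ';' ';' with FOLLOW(P) on { ';', 'd', 'e' }; S → d S S with FOLLOW(S) on { 'd' }; S → e P with FOLLOW(S) on { 'e' }

Nullable non-terminals: P, S.
FIRST sets used below: FIRST(S) = { 'd', 'e', ε }, FIRST(P) = { ';', 'd', 'e', ε }

P: nullable alternative(s) P → S; FOLLOW(P) = { $, ';', 'd', 'e' }
  P → S S e: FIRST \ {ε} = { 'd', 'e' } — overlaps FOLLOW(P) on { 'd', 'e' }: CONFLICT
  P → e P: FIRST \ {ε} = { 'e' } — overlaps FOLLOW(P) on { 'e' }: CONFLICT
  P → S: FIRST \ {ε} = { 'd', 'e' } — this is the only nullable alternative, skip
  P → P ; ;: FIRST \ {ε} = { ';', 'd', 'e' } — overlaps FOLLOW(P) on { ';', 'd', 'e' }: CONFLICT

S: nullable alternative(s) S → ε; FOLLOW(S) = { $, ';', 'd', 'e' }
  S → ε: FIRST \ {ε} = { } — this is the only nullable alternative, skip
  S → d S S: FIRST \ {ε} = { 'd' } — overlaps FOLLOW(S) on { 'd' }: CONFLICT
  S → e P: FIRST \ {ε} = { 'e' } — overlaps FOLLOW(S) on { 'e' }: CONFLICT

So the grammar has 5 FIRST/FOLLOW conflicts (marked CONFLICT above).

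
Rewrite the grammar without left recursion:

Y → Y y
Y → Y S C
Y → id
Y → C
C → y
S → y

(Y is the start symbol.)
Y → id Y'
Y → C Y'
Y' → y Y'
Y' → S C Y'
Y' → ε
C → y
S → y

Y is directly left-recursive. The standard transformation for
  A → A α₁ | ... | A α_m | β₁ | ... | β_n
is
  A  → β₁ A' | ... | β_n A'
  A' → α₁ A' | ... | α_m A' | ε

Y → id becomes Y → id Y'
Y → C becomes Y → C Y'
Y → Y y becomes Y' → y Y'
Y → Y S C becomes Y' → S C Y'
Add Y' → ε

Productions for other non-terminals are unchanged:
  C → y
  S → y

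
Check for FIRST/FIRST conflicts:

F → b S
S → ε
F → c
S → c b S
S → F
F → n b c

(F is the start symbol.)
FIRST sets of the non-terminals at (or reachable through a nullable prefix from) the front of some alternative:
  FIRST(F) = { 'b', 'c', 'n' }

Productions for F:
  F → b S: FIRST = { 'b' }
  F → c: FIRST = { 'c' }
  F → n b c: FIRST = { 'n' }
Productions for S:
  S → ε: FIRST = { ε }
  S → c b S: FIRST = { 'c' }
  S → F: FIRST = { 'b', 'c', 'n' }

Conflict for S: S → c b S and S → F
  Overlap: { 'c' }

Answer: Yes. S → c b S / S → F on { 'c' }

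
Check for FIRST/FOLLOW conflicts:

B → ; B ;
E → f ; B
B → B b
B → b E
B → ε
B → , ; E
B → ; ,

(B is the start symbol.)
A FIRST/FOLLOW conflict occurs when a non-terminal N has a nullable alternative N → β (β ⇒* ε) and another alternative N → α with FIRST(α) ∩ FOLLOW(N) ≠ ∅: on such a lookahead the parser cannot decide between expanding α and letting N vanish via β.

Nullable non-terminals: B.
FIRST sets used below: FIRST(B) = { ',', ';', 'b', ε }

B: nullable alternative(s) B → ε; FOLLOW(B) = { $, ';', 'b' }
  B → ; B ;: FIRST \ {ε} = { ';' } — overlaps FOLLOW(B) on { ';' }: CONFLICT
  B → B b: FIRST \ {ε} = { ',', ';', 'b' } — overlaps FOLLOW(B) on { ';', 'b' }: CONFLICT
  B → b E: FIRST \ {ε} = { 'b' } — overlaps FOLLOW(B) on { 'b' }: CONFLICT
  B → ε: FIRST \ {ε} = { } — this is the only nullable alternative, skip
  B → , ; E: FIRST \ {ε} = { ',' } — disjoint from FOLLOW(B)
  B → ; ,: FIRST \ {ε} = { ';' } — overlaps FOLLOW(B) on { ';' }: CONFLICT

E has no nullable alternative, so no FIRST/FOLLOW check is needed there.

So the grammar has 4 FIRST/FOLLOW conflicts (marked CONFLICT above).

Answer: Yes. B → ';' B ';' with FOLLOW(B) on { ';' }; B → B b with FOLLOW(B) on { ';', 'b' }; B → b E with FOLLOW(B) on { 'b' }; B → ';' ',' with FOLLOW(B) on { ';' }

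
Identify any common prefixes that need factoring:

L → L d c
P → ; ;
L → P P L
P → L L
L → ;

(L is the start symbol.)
Left-factoring is needed when two productions for the same non-terminal
share a common prefix on the right-hand side.

Productions for L:
  L → L d c
  L → P P L
  L → ;
Productions for P:
  P → ; ;
  P → L L

No common prefixes found.

Answer: No, left-factoring is not needed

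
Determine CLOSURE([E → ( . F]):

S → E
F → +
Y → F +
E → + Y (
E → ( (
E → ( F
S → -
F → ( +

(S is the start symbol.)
{ [E → ( . F], [F → . ( +], [F → . +] }

To compute CLOSURE, for each item [A → α.Bβ] where B is a non-terminal, add [B → .γ] for all productions B → γ; repeat for the newly added items until nothing changes.

Start with: [E → ( . F]
  [E → ( . F] has the dot before F: add [F → . +], [F → . ( +]
No further items can be added.

CLOSURE = { [E → ( . F], [F → . ( +], [F → . +] }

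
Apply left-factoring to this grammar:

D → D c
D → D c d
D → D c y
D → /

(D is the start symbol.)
D → D c D'
D' → ε
D' → d
D' → y
D → /

Left-factoring transforms A → αβ₁ | αβ₂ into A → αA' and A' → β₁ | β₂
(α is the longest common prefix among the alternatives). Repeat until
no nonterminal has two alternatives with a common prefix.

Round 1: D has alternatives sharing prefix 'D c'. Introduce D': D → D c D'
  Add: D' → ε
  Add: D' → d
  Add: D' → y

No remaining common prefixes — done.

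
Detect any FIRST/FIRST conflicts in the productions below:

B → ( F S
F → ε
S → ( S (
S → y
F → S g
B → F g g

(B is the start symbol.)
Yes. B → '(' F S / B → F g g on { '(' }

A FIRST/FIRST conflict occurs when two productions N → α and N → β for the same non-terminal have FIRST(α) ∩ FIRST(β) ≠ ∅ (with ε ∈ FIRST of a nullable right-hand side, so two nullable alternatives also conflict).

FIRST sets of the non-terminals at (or reachable through a nullable prefix from) the front of some alternative:
  FIRST(F) = { '(', 'y', ε }
  FIRST(S) = { '(', 'y' }

Productions for B:
  B → ( F S: FIRST = { '(' }
  B → F g g: FIRST = { '(', 'g', 'y' }
Productions for F:
  F → ε: FIRST = { ε }
  F → S g: FIRST = { '(', 'y' }
Productions for S:
  S → ( S (: FIRST = { '(' }
  S → y: FIRST = { 'y' }

Conflict for B: B → ( F S and B → F g g
  Overlap: { '(' }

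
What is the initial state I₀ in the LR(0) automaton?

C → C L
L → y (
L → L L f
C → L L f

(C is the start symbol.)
{ [C → . C L], [C → . L L f], [C' → . C], [L → . L L f], [L → . y (] }

First, augment the grammar with C' → C
I₀ = CLOSURE({ [C' → . C] }):
  [C' → . C] has the dot before C: add [C → . C L], [C → . L L f]
  [C → . L L f] has the dot before L: add [L → . y (], [L → . L L f]
No further items can be added.

I₀ = { [C → . C L], [C → . L L f], [C' → . C], [L → . L L f], [L → . y (] }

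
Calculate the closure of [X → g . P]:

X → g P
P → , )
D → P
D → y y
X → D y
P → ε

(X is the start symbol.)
{ [P → . , )], [P → .], [X → g . P] }

To compute CLOSURE, for each item [A → α.Bβ] where B is a non-terminal, add [B → .γ] for all productions B → γ; repeat for the newly added items until nothing changes.

Start with: [X → g . P]
  [X → g . P] has the dot before P: add [P → . , )], [P → .]
No further items can be added.

CLOSURE = { [P → . , )], [P → .], [X → g . P] }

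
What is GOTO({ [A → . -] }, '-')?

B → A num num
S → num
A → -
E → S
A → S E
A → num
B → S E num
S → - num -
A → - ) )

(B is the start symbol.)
{ [A → - .] }

GOTO(I, '-') = CLOSURE({ [A → αX.β] : [A → α.Xβ] ∈ I, X = '-' })

Items with dot before '-', with the dot advanced:
  [A → . -] → [A → - .]
Closure adds nothing (no advanced item has the dot before a non-terminal).

GOTO = { [A → - .] }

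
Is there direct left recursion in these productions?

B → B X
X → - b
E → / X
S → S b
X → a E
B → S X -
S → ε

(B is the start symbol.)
Direct left recursion occurs when N → N α for some non-terminal N (the right-hand side begins with the left-hand side itself).

B → B X: LEFT RECURSIVE (starts with B)
X → - b: starts with '-'
E → / X: starts with '/'
S → S b: LEFT RECURSIVE (starts with S)
X → a E: starts with a
B → S X -: starts with S
S → ε: starts with ε

The grammar has direct left recursion on: B, S.

Answer: Yes, B, S are left-recursive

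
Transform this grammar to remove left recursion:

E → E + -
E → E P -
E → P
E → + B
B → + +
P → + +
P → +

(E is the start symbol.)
E → P E'
E → + B E'
E' → + - E'
E' → P - E'
E' → ε
B → + +
P → + +
P → +

E is directly left-recursive. The standard transformation for
  A → A α₁ | ... | A α_m | β₁ | ... | β_n
is
  A  → β₁ A' | ... | β_n A'
  A' → α₁ A' | ... | α_m A' | ε

E → P becomes E → P E'
E → + B becomes E → + B E'
E → E + - becomes E' → + - E'
E → E P - becomes E' → P - E'
Add E' → ε

Productions for other non-terminals are unchanged:
  B → + +
  P → + +
  P → +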